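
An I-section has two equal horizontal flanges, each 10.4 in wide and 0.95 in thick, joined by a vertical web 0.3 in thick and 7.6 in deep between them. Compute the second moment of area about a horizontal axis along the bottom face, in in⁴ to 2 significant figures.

I_base ≈ 870 in⁴

Decompose the section into non-overlapping parts with the origin at the bottom-left of its bounding rectangle.
Bottom flange: 10.4 × 0.95, A = 9.88 in², y = 0.475 in, Ī = 0.7431 in⁴.
Web: 0.3 × 7.6, A = 2.28 in², y = 4.75 in, Ī = 10.97 in⁴.
Top flange: 10.4 × 0.95, A = 9.88 in², y = 9.025 in, Ī = 0.7431 in⁴.
Transfer each piece to the bottom edge using Ī + A·d² with d = y − 0:
  bottom flange: d = 0.475 in → contributes +2.972 in⁴
  web: d = 4.75 in → contributes +62.42 in⁴
  top flange: d = 9.025 in → contributes +805.5 in⁴
Total I = 870.9 in⁴.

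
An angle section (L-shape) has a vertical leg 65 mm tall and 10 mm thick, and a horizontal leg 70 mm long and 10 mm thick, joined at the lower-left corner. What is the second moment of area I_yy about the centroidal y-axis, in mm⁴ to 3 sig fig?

Break the section into simple shapes (no overlaps), measuring from the bottom-left corner of the bounding box.
Vertical leg: 10 × 65, A = 650 mm², x = 5 mm, Ī = 5416.7 mm⁴.
Horizontal leg (remainder): 60 × 10, A = 600 mm², x = 40 mm, Ī = 180 000 mm⁴.
Centroid: x̄ = ΣA·x / ΣA = 21.8 mm.
Transfer each piece to the centroidal y-axis using Ī + A·d² with d = x − 21.8:
  vertical leg: d = -16.8 mm → contributes +188 873 mm⁴
  horizontal leg (remainder): d = 18.2 mm → contributes +378 744 mm⁴
Total I = 567 617 mm⁴.

I_yy ≈ 5.68 × 10⁵ mm⁴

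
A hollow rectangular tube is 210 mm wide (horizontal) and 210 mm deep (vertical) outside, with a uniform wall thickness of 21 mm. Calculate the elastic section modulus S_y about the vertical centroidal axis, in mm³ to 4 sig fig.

S_y ≈ 9.113 × 10⁵ mm³

Break the section into simple shapes (no overlaps), measuring from the bottom-left corner of the bounding box.
Outer rectangle: 210 × 210, A = 44 100 mm², x = 105 mm, Ī = 162 067 500 mm⁴.
Inner void (subtracted): 168 × 168, A = 28 224 mm², x = 105 mm, Ī = 66 382 848 mm⁴.
By symmetry the centroid is at mid-width, x̄ = 105 mm.
All pieces are centred on the vertical centroidal axis, so I = ΣĪ (holes subtracted) = 95 684 652 mm⁴.
Extreme fibre distance c = 105 mm; S = I/c = 911 282 mm³.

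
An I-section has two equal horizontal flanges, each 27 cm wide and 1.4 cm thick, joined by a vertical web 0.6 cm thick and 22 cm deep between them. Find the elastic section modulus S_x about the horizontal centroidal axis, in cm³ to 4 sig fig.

Break the section into simple shapes (no overlaps), measuring from the bottom-left corner of the bounding box.
Bottom flange: 27 × 1.4, A = 37.8 cm², y = 0.7 cm, Ī = 6.174 cm⁴.
Web: 0.6 × 22, A = 13.2 cm², y = 12.4 cm, Ī = 532.4 cm⁴.
Top flange: 27 × 1.4, A = 37.8 cm², y = 24.1 cm, Ī = 6.174 cm⁴.
By symmetry the centroid is at mid-height, ȳ = 12.4 cm.
Transfer each piece to the horizontal centroidal axis using Ī + A·d² with d = y − 12.4:
  bottom flange: d = -11.7 cm → contributes +5180.62 cm⁴
  web: d = 0 cm → contributes +532.4 cm⁴
  top flange: d = 11.7 cm → contributes +5180.62 cm⁴
Total I = 10893.6 cm⁴.
Extreme fibre distance c = 12.4 cm; S = I/c = 878.519 cm³.

S_x ≈ 878.5 cm³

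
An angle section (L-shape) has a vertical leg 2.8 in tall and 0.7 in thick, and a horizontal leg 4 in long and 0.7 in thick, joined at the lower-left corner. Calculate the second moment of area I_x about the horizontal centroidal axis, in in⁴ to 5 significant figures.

I_x ≈ 2.5439 in⁴

Split into non-overlapping primitives; take the origin at the lower-left of the bounding box.
Vertical leg: 0.7 × 2.8, A = 1.96 in², y = 1.4 in, Ī = 1.280533 in⁴.
Horizontal leg (remainder): 3.3 × 0.7, A = 2.31 in², y = 0.35 in, Ī = 0.094325 in⁴.
Centroid: ȳ = ΣA·y / ΣA = 0.8319672 in.
Transfer each piece to the horizontal centroidal axis using Ī + A·d² with d = y − 0.8319672:
  vertical leg: d = 0.5680328 in → contributes +1.912949 in⁴
  horizontal leg (remainder): d = -0.4819672 in → contributes +0.6309204 in⁴
Total I = 2.54387 in⁴.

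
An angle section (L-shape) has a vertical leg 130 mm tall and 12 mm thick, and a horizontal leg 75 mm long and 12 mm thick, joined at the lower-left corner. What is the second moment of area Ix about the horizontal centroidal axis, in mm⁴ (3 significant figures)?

Decompose the section into non-overlapping parts with the origin at the bottom-left of its bounding rectangle.
Vertical leg: 12 × 130, A = 1 560 mm², y = 65 mm, Ī = 2 197 000 mm⁴.
Horizontal leg (remainder): 63 × 12, A = 756 mm², y = 6 mm, Ī = 9 072 mm⁴.
Centroid: ȳ = ΣA·y / ΣA = 45.741 mm.
Transfer each piece to the horizontal centroidal axis using Ī + A·d² with d = y − 45.741:
  vertical leg: d = 19.259 mm → contributes +2 775 622 mm⁴
  horizontal leg (remainder): d = -39.741 mm → contributes +1 203 054 mm⁴
Total I = 3 978 677 mm⁴.

Ix ≈ 3.98 × 10⁶ mm⁴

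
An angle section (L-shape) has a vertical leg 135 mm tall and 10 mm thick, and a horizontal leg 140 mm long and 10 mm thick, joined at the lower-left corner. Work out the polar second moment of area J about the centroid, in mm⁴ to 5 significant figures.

Break the section into simple shapes (no overlaps), measuring from the bottom-left corner of the bounding box.
Vertical leg: 10 × 135, A = 1 350 mm², y = 67.5 mm, Ī = 2 050 313 mm⁴.
Horizontal leg (remainder): 130 × 10, A = 1 300 mm², y = 5 mm, Ī = 10833.33 mm⁴.
Centroid: ȳ = ΣA·y / ΣA = 36.83962 mm.
Transfer each piece to the centroidal x-axis using Ī + A·d² with d = y − 36.83962:
  vertical leg: d = 30.66038 mm → contributes +3 319 392 mm⁴
  horizontal leg (remainder): d = -31.83962 mm → contributes +1 328 723 mm⁴
Total I = 4 648 115 mm⁴.
For the y-axis: x̄ = 39.33962 mm.
Repeating about the centroidal y-axis gives I_y = 5 087 178 mm⁴.
Polar second moment: J = I_x + I_y = 9 735 293 mm⁴.

J ≈ 9.7353 × 10⁶ mm⁴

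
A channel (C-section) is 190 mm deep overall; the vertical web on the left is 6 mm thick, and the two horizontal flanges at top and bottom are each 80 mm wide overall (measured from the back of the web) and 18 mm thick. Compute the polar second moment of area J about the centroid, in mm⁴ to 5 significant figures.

J ≈ 2.5701 × 10⁷ mm⁴

Split into non-overlapping primitives; take the origin at the lower-left of the bounding box.
Web: 6 × 190, A = 1 140 mm², y = 95 mm, Ī = 3 429 500 mm⁴.
Top flange (beyond web): 74 × 18, A = 1 332 mm², y = 181 mm, Ī = 35 964 mm⁴.
Bottom flange (beyond web): 74 × 18, A = 1 332 mm², y = 9 mm, Ī = 35 964 mm⁴.
By symmetry the centroid is at mid-height, ȳ = 95 mm.
Transfer each piece to the centroidal x-axis using Ī + A·d² with d = y − 95:
  web: d = 0 mm → contributes +3 429 500 mm⁴
  top flange (beyond web): d = 86 mm → contributes +9 887 436 mm⁴
  bottom flange (beyond web): d = -86 mm → contributes +9 887 436 mm⁴
Total I = 23 204 372 mm⁴.
For the y-axis: x̄ = 31.01262 mm.
Repeating about the centroidal y-axis gives I_y = 2 496 467 mm⁴.
Polar second moment: J = I_x + I_y = 25 700 839 mm⁴.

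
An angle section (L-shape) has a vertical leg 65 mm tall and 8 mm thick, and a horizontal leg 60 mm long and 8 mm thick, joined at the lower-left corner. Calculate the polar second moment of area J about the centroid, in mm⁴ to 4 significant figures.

Split into non-overlapping primitives; take the origin at the lower-left of the bounding box.
Vertical leg: 8 × 65, A = 520 mm², y = 32.5 mm, Ī = 183 083 mm⁴.
Horizontal leg (remainder): 52 × 8, A = 416 mm², y = 4 mm, Ī = 2218.67 mm⁴.
Centroid: ȳ = ΣA·y / ΣA = 19.8333 mm.
Transfer each piece to the centroidal x-axis using Ī + A·d² with d = y − 19.8333:
  vertical leg: d = 12.6667 mm → contributes +266 514 mm⁴
  horizontal leg (remainder): d = -15.8333 mm → contributes +106 508 mm⁴
Total I = 373 022 mm⁴.
For the y-axis: x̄ = 17.3333 mm.
Repeating about the centroidal y-axis gives I_y = 304 512 mm⁴.
Polar second moment: J = I_x + I_y = 677 534 mm⁴.

J ≈ 6.775 × 10⁵ mm⁴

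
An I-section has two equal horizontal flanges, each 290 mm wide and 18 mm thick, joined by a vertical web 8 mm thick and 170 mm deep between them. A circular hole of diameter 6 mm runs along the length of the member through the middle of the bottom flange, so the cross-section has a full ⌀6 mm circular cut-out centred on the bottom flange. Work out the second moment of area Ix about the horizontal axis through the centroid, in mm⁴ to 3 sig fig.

Ix ≈ 9.56 × 10⁷ mm⁴

Decompose the section into non-overlapping parts with the origin at the bottom-left of its bounding rectangle.
Bottom flange: 290 × 18, A = 5 220 mm², y = 9 mm, Ī = 140 940 mm⁴.
Web: 8 × 170, A = 1 360 mm², y = 103 mm, Ī = 3 275 333 mm⁴.
Top flange: 290 × 18, A = 5 220 mm², y = 197 mm, Ī = 140 940 mm⁴.
Hole (subtracted): ⌀6, A = 28.274 mm², y = 9 mm, Ī = 63.617 mm⁴.
Centroid: ȳ = ΣA·y / ΣA = 103.23 mm.
Transfer each piece to the horizontal axis through the centroid using Ī + A·d² with d = y − 103.23:
  bottom flange: d = -94.226 mm → contributes +46 486 695 mm⁴
  web: d = -0.22578 mm → contributes +3 275 403 mm⁴
  top flange: d = 93.774 mm → contributes +46 043 557 mm⁴
  hole: d = -94.226 mm → contributes −251 097 mm⁴
Total I = 95 554 558 mm⁴.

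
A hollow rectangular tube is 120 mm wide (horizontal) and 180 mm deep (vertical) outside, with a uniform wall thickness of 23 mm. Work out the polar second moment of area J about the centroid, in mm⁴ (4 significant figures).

J ≈ 6.488 × 10⁷ mm⁴

Break the section into simple shapes (no overlaps), measuring from the bottom-left corner of the bounding box.
Outer rectangle: 120 × 180, A = 21 600 mm², y = 90 mm, Ī = 58 320 000 mm⁴.
Inner void (subtracted): 74 × 134, A = 9 916 mm², y = 90 mm, Ī = 14 837 641 mm⁴.
By symmetry the centroid is at mid-height, ȳ = 90 mm.
All pieces are centred on the centroidal x-axis, so I = ΣĪ (holes subtracted) = 43 482 359 mm⁴.
Repeating about the centroidal y-axis gives I_y = 21 394 999 mm⁴.
Polar second moment: J = I_x + I_y = 64 877 357 mm⁴.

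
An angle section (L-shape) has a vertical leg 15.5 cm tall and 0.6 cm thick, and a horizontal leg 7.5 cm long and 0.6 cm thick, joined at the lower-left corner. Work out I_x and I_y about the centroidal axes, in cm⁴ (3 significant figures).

Break the section into simple shapes (no overlaps), measuring from the bottom-left corner of the bounding box.
Vertical leg: 0.6 × 15.5, A = 9.3 cm², y = 7.75 cm, Ī = 186.19 cm⁴.
Horizontal leg (remainder): 6.9 × 0.6, A = 4.14 cm², y = 0.3 cm, Ī = 0.1242 cm⁴.
Centroid: ȳ = ΣA·y / ΣA = 5.4551 cm.
Transfer each piece to the centroidal x-axis using Ī + A·d² with d = y − 5.4551:
  vertical leg: d = 2.2949 cm → contributes +235.17 cm⁴
  horizontal leg (remainder): d = -5.1551 cm → contributes +110.15 cm⁴
Total I = 345.32 cm⁴.
For the y-axis: x̄ = 1.4551 cm.
Repeating about the centroidal y-axis gives I_y = 56.99 cm⁴.

I_x ≈ 345 cm⁴, I_y ≈ 57.0 cm⁴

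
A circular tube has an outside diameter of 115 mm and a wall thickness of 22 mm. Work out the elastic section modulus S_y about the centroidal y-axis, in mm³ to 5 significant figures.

S_y ≈ 1.2762 × 10⁵ mm³

Break the section into simple shapes (no overlaps), measuring from the bottom-left corner of the bounding box.
Outer circle: ⌀115, A = 10386.89 mm², x = 57.5 mm, Ī = 8 585 414 mm⁴.
Bore (subtracted): ⌀71, A = 3959.192 mm², x = 57.5 mm, Ī = 1 247 393 mm⁴.
By symmetry the centroid is at mid-width, x̄ = 57.5 mm.
All pieces are centred on the centroidal y-axis, so I = ΣĪ (holes subtracted) = 7 338 021 mm⁴.
Extreme fibre distance c = 57.5 mm; S = I/c = 127617.8 mm³.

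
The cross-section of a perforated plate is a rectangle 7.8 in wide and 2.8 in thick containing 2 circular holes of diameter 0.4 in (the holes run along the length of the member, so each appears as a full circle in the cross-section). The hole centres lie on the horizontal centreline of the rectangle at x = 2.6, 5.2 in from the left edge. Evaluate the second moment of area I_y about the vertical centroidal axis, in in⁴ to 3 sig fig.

Break the section into simple shapes (no overlaps), measuring from the bottom-left corner of the bounding box.
Plate: 7.8 × 2.8, A = 21.84 in², x = 3.9 in, Ī = 110.73 in⁴.
Hole 1 (subtracted): ⌀0.4, A = 0.12566 in², x = 2.6 in, Ī = 0.0012566 in⁴.
Hole 2 (subtracted): ⌀0.4, A = 0.12566 in², x = 5.2 in, Ī = 0.0012566 in⁴.
By symmetry the centroid is at mid-width, x̄ = 3.9 in.
Transfer each piece to the vertical centroidal axis using Ī + A·d² with d = x − 3.9:
  plate: d = 0 in → contributes +110.73 in⁴
  hole 1: d = -1.3 in → contributes −0.21363 in⁴
  hole 2: d = 1.3 in → contributes −0.21363 in⁴
Total I = 110.3 in⁴.

I_y ≈ 110 in⁴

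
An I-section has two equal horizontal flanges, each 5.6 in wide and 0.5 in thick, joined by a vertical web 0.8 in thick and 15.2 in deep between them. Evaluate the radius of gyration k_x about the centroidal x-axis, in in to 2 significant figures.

Decompose the section into non-overlapping parts with the origin at the bottom-left of its bounding rectangle.
Bottom flange: 5.6 × 0.5, A = 2.8 in², y = 0.25 in, Ī = 0.05833 in⁴.
Web: 0.8 × 15.2, A = 12.16 in², y = 8.1 in, Ī = 234.1 in⁴.
Top flange: 5.6 × 0.5, A = 2.8 in², y = 15.95 in, Ī = 0.05833 in⁴.
By symmetry the centroid is at mid-height, ȳ = 8.1 in.
Transfer each piece to the centroidal x-axis using Ī + A·d² with d = y − 8.1:
  bottom flange: d = -7.85 in → contributes +172.6 in⁴
  web: d = 0 in → contributes +234.1 in⁴
  top flange: d = 7.85 in → contributes +172.6 in⁴
Total I = 579.3 in⁴.
Radius of gyration: k = √(I/A) = √(579.3 / 17.76) = 5.711 in.

k_x ≈ 5.7 in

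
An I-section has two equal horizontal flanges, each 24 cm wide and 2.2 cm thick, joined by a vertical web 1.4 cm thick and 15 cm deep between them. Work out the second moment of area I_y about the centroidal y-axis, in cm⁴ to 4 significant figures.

Decompose the section into non-overlapping parts with the origin at the bottom-left of its bounding rectangle.
Bottom flange: 24 × 2.2, A = 52.8 cm², x = 12 cm, Ī = 2534.4 cm⁴.
Web: 1.4 × 15, A = 21 cm², x = 12 cm, Ī = 3.43 cm⁴.
Top flange: 24 × 2.2, A = 52.8 cm², x = 12 cm, Ī = 2534.4 cm⁴.
By symmetry the centroid is at mid-width, x̄ = 12 cm.
All pieces are centred on the centroidal y-axis, so I = ΣĪ = 5072.23 cm⁴.

I_y ≈ 5072 cm⁴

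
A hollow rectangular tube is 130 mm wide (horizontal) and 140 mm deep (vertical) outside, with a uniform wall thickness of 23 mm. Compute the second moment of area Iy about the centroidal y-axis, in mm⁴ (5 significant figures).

Iy ≈ 2.0989 × 10⁷ mm⁴

Decompose the section into non-overlapping parts with the origin at the bottom-left of its bounding rectangle.
Outer rectangle: 130 × 140, A = 18 200 mm², x = 65 mm, Ī = 25 631 667 mm⁴.
Inner void (subtracted): 84 × 94, A = 7 896 mm², x = 65 mm, Ī = 4 642 848 mm⁴.
By symmetry the centroid is at mid-width, x̄ = 65 mm.
All pieces are centred on the centroidal y-axis, so I = ΣĪ (holes subtracted) = 20 988 819 mm⁴.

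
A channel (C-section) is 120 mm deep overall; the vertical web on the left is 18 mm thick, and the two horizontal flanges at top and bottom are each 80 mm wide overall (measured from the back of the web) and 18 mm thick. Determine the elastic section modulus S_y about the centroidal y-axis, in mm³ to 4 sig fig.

Split into non-overlapping primitives; take the origin at the lower-left of the bounding box.
Web: 18 × 120, A = 2 160 mm², x = 9 mm, Ī = 58 320 mm⁴.
Top flange (beyond web): 62 × 18, A = 1 116 mm², x = 49 mm, Ī = 357 492 mm⁴.
Bottom flange (beyond web): 62 × 18, A = 1 116 mm², x = 49 mm, Ī = 357 492 mm⁴.
Centroid: x̄ = ΣA·x / ΣA = 29.3279 mm.
Transfer each piece to the centroidal y-axis using Ī + A·d² with d = x − 29.3279:
  web: d = -20.3279 mm → contributes +950 880 mm⁴
  top flange (beyond web): d = 19.6721 mm → contributes +789 376 mm⁴
  bottom flange (beyond web): d = 19.6721 mm → contributes +789 376 mm⁴
Total I = 2 529 632 mm⁴.
Extreme fibre distance c = 50.6721 mm; S = I/c = 49921.6 mm³.

S_y ≈ 4.992 × 10⁴ mm³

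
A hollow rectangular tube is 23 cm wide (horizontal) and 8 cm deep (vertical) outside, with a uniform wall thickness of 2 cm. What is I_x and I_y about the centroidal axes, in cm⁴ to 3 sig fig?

Break the section into simple shapes (no overlaps), measuring from the bottom-left corner of the bounding box.
Outer rectangle: 23 × 8, A = 184 cm², y = 4 cm, Ī = 981.33 cm⁴.
Inner void (subtracted): 19 × 4, A = 76 cm², y = 4 cm, Ī = 101.33 cm⁴.
By symmetry the centroid is at mid-height, ȳ = 4 cm.
All pieces are centred on the centroidal x-axis, so I = ΣĪ (holes subtracted) = 880 cm⁴.
Repeating about the centroidal y-axis gives I_y = 5 825 cm⁴.

I_x ≈ 880 cm⁴, I_y ≈ 5830 cm⁴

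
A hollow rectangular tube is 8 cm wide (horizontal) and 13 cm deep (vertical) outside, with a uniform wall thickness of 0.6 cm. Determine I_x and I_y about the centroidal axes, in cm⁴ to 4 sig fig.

Split into non-overlapping primitives; take the origin at the lower-left of the bounding box.
Outer rectangle: 8 × 13, A = 104 cm², y = 6.5 cm, Ī = 1464.67 cm⁴.
Inner void (subtracted): 6.8 × 11.8, A = 80.24 cm², y = 6.5 cm, Ī = 931.051 cm⁴.
By symmetry the centroid is at mid-height, ȳ = 6.5 cm.
All pieces are centred on the centroidal x-axis, so I = ΣĪ (holes subtracted) = 533.615 cm⁴.
Repeating about the centroidal y-axis gives I_y = 245.475 cm⁴.

I_x ≈ 533.6 cm⁴, I_y ≈ 245.5 cm⁴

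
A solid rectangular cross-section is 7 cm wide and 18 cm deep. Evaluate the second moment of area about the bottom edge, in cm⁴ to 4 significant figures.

I_base ≈ 1.361 × 10⁴ cm⁴

The section: 7 × 18, A = 126 cm², y = 9 cm, Ī = 3 402 cm⁴.
Transfer it to the bottom edge using Ī + A·d² with d = y − 0:
  the section: d = 9 cm → contributes +13 608 cm⁴
Total I = 13 608 cm⁴.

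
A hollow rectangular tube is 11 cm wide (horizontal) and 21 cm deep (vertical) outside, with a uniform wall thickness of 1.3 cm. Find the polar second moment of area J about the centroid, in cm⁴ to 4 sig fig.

Split into non-overlapping primitives; take the origin at the lower-left of the bounding box.
Outer rectangle: 11 × 21, A = 231 cm², y = 10.5 cm, Ī = 8489.25 cm⁴.
Inner void (subtracted): 8.4 × 18.4, A = 154.56 cm², y = 10.5 cm, Ī = 4360.65 cm⁴.
By symmetry the centroid is at mid-height, ȳ = 10.5 cm.
All pieces are centred on the centroidal x-axis, so I = ΣĪ (holes subtracted) = 4128.6 cm⁴.
Repeating about the centroidal y-axis gives I_y = 1420.44 cm⁴.
Polar second moment: J = I_x + I_y = 5549.03 cm⁴.

J ≈ 5549 cm⁴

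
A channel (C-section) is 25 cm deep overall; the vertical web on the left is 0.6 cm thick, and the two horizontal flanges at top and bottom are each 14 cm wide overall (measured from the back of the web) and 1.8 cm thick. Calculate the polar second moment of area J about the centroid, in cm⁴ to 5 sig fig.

Break the section into simple shapes (no overlaps), measuring from the bottom-left corner of the bounding box.
Web: 0.6 × 25, A = 15 cm², y = 12.5 cm, Ī = 781.25 cm⁴.
Top flange (beyond web): 13.4 × 1.8, A = 24.12 cm², y = 24.1 cm, Ī = 6.5124 cm⁴.
Bottom flange (beyond web): 13.4 × 1.8, A = 24.12 cm², y = 0.9 cm, Ī = 6.5124 cm⁴.
By symmetry the centroid is at mid-height, ȳ = 12.5 cm.
Transfer each piece to the centroidal x-axis using Ī + A·d² with d = y − 12.5:
  web: d = 0 cm → contributes +781.25 cm⁴
  top flange (beyond web): d = 11.6 cm → contributes +3252.1 cm⁴
  bottom flange (beyond web): d = -11.6 cm → contributes +3252.1 cm⁴
Total I = 7285.449 cm⁴.
For the y-axis: x̄ = 5.639658 cm.
Repeating about the centroidal y-axis gives I_y = 1282.945 cm⁴.
Polar second moment: J = I_x + I_y = 8568.395 cm⁴.

J ≈ 8568.4 cm⁴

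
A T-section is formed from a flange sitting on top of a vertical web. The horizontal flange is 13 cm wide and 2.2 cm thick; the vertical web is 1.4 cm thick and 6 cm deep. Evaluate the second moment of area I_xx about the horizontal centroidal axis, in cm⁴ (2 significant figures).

Decompose the section into non-overlapping parts with the origin at the bottom-left of its bounding rectangle.
Flange: 13 × 2.2, A = 28.6 cm², y = 7.1 cm, Ī = 11.54 cm⁴.
Web: 1.4 × 6, A = 8.4 cm², y = 3 cm, Ī = 25.2 cm⁴.
Centroid: ȳ = ΣA·y / ΣA = 6.169 cm.
Transfer each piece to the horizontal centroidal axis using Ī + A·d² with d = y − 6.169:
  flange: d = 0.9308 cm → contributes +36.31 cm⁴
  web: d = -3.169 cm → contributes +109.6 cm⁴
Total I = 145.9 cm⁴.

I_xx ≈ 150 cm⁴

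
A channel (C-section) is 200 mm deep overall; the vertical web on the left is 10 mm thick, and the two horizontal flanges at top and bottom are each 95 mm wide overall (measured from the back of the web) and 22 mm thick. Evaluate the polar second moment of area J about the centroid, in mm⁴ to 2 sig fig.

J ≈ 4.2 × 10⁷ mm⁴

Decompose the section into non-overlapping parts with the origin at the bottom-left of its bounding rectangle.
Web: 10 × 200, A = 2 000 mm², y = 100 mm, Ī = 6 666 667 mm⁴.
Top flange (beyond web): 85 × 22, A = 1 870 mm², y = 189 mm, Ī = 75 423 mm⁴.
Bottom flange (beyond web): 85 × 22, A = 1 870 mm², y = 11 mm, Ī = 75 423 mm⁴.
By symmetry the centroid is at mid-height, ȳ = 100 mm.
Transfer each piece to the centroidal x-axis using Ī + A·d² with d = y − 100:
  web: d = 0 mm → contributes +6 666 667 mm⁴
  top flange (beyond web): d = 89 mm → contributes +14 887 693 mm⁴
  bottom flange (beyond web): d = -89 mm → contributes +14 887 693 mm⁴
Total I = 36 442 053 mm⁴.
For the y-axis: x̄ = 35.95 mm.
Repeating about the centroidal y-axis gives I_y = 5 208 659 mm⁴.
Polar second moment: J = I_x + I_y = 41 650 712 mm⁴.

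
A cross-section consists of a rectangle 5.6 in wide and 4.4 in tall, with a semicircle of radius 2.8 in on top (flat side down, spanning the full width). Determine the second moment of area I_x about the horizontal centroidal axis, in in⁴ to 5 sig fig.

Decompose the section into non-overlapping parts with the origin at the bottom-left of its bounding rectangle.
Rectangular body: 5.6 × 4.4, A = 24.64 in², y = 2.2 in, Ī = 39.75253 in⁴.
Semicircular cap: semicircle r = 2.8, A = 12.31504 in², y = 5.588357 in, Ī = 6.746277 in⁴.
Centroid: ȳ = ΣA·y / ΣA = 3.329149 in.
Transfer each piece to the horizontal centroidal axis using Ī + A·d² with d = y − 3.329149:
  rectangular body: d = -1.129149 in → contributes +71.168 in⁴
  semicircular cap: d = 2.259208 in → contributes +69.60249 in⁴
Total I = 140.7705 in⁴.

I_x ≈ 140.77 in⁴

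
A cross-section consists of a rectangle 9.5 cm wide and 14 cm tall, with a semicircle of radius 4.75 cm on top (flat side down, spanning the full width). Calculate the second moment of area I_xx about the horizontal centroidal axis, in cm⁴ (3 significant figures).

Treat the section as a set of non-overlapping primitives; coordinates are from the bounding-box lower-left.
Rectangular body: 9.5 × 14, A = 133 cm², y = 7 cm, Ī = 2172.3 cm⁴.
Semicircular cap: semicircle r = 4.75, A = 35.441 cm², y = 16.016 cm, Ī = 55.874 cm⁴.
Centroid: ȳ = ΣA·y / ΣA = 8.897 cm.
Transfer each piece to the horizontal centroidal axis using Ī + A·d² with d = y − 8.897:
  rectangular body: d = -1.897 cm → contributes +2 651 cm⁴
  semicircular cap: d = 7.1189 cm → contributes +1 852 cm⁴
Total I = 4 503 cm⁴.

I_xx ≈ 4500 cm⁴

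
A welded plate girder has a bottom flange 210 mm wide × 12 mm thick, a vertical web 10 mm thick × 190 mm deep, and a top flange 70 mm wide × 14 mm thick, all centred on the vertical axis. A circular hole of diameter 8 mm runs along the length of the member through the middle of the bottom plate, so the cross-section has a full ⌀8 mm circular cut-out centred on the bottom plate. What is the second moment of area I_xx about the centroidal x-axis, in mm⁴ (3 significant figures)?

I_xx ≈ 3.70 × 10⁷ mm⁴

Break the section into simple shapes (no overlaps), measuring from the bottom-left corner of the bounding box.
Bottom plate: 210 × 12, A = 2 520 mm², y = 6 mm, Ī = 30 240 mm⁴.
Web plate: 10 × 190, A = 1 900 mm², y = 107 mm, Ī = 5 715 833 mm⁴.
Top plate: 70 × 14, A = 980 mm², y = 209 mm, Ī = 16 007 mm⁴.
Hole (subtracted): ⌀8, A = 50.265 mm², y = 6 mm, Ī = 201.06 mm⁴.
Centroid: ȳ = ΣA·y / ΣA = 79.058 mm.
Transfer each piece to the centroidal x-axis using Ī + A·d² with d = y − 79.058:
  bottom plate: d = -73.058 mm → contributes +13 480 606 mm⁴
  web plate: d = 27.942 mm → contributes +7 199 286 mm⁴
  top plate: d = 129.94 mm → contributes +16 563 275 mm⁴
  hole: d = -73.058 mm → contributes −268 490 mm⁴
Total I = 36 974 676 mm⁴.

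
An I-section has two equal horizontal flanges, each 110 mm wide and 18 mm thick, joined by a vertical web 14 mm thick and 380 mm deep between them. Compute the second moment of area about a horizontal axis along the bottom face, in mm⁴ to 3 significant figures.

I_base ≈ 6.22 × 10⁸ mm⁴

Treat the section as a set of non-overlapping primitives; coordinates are from the bounding-box lower-left.
Bottom flange: 110 × 18, A = 1 980 mm², y = 9 mm, Ī = 53 460 mm⁴.
Web: 14 × 380, A = 5 320 mm², y = 208 mm, Ī = 64 017 333 mm⁴.
Top flange: 110 × 18, A = 1 980 mm², y = 407 mm, Ī = 53 460 mm⁴.
Transfer each piece to the bottom edge using Ī + A·d² with d = y − 0:
  bottom flange: d = 9 mm → contributes +213 840 mm⁴
  web: d = 208 mm → contributes +294 181 813 mm⁴
  top flange: d = 407 mm → contributes +328 038 480 mm⁴
Total I = 622 434 133 mm⁴.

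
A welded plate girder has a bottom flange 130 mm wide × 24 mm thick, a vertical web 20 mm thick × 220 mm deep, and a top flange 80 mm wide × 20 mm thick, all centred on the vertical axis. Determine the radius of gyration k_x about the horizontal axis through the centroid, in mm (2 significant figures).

k_x ≈ 96 mm

Decompose the section into non-overlapping parts with the origin at the bottom-left of its bounding rectangle.
Bottom plate: 130 × 24, A = 3 120 mm², y = 12 mm, Ī = 149 760 mm⁴.
Web plate: 20 × 220, A = 4 400 mm², y = 134 mm, Ī = 17 746 667 mm⁴.
Top plate: 80 × 20, A = 1 600 mm², y = 254 mm, Ī = 53 333 mm⁴.
Centroid: ȳ = ΣA·y / ΣA = 113.3 mm.
Transfer each piece to the horizontal axis through the centroid using Ī + A·d² with d = y − 113.3:
  bottom plate: d = -101.3 mm → contributes +32 176 214 mm⁴
  web plate: d = 20.68 mm → contributes +19 629 148 mm⁴
  top plate: d = 140.7 mm → contributes +31 720 609 mm⁴
Total I = 83 525 971 mm⁴.
Radius of gyration: k = √(I/A) = √(83 525 971 / 9 120) = 95.7 mm.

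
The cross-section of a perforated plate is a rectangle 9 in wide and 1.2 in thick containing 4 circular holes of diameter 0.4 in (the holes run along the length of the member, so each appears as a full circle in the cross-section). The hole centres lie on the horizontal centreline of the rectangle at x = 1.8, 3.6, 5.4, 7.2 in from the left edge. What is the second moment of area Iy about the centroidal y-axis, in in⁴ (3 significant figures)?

Iy ≈ 70.9 in⁴

Decompose the section into non-overlapping parts with the origin at the bottom-left of its bounding rectangle.
Plate: 9 × 1.2, A = 10.8 in², x = 4.5 in, Ī = 72.9 in⁴.
Hole 1 (subtracted): ⌀0.4, A = 0.12566 in², x = 1.8 in, Ī = 0.0012566 in⁴.
Hole 2 (subtracted): ⌀0.4, A = 0.12566 in², x = 3.6 in, Ī = 0.0012566 in⁴.
Hole 3 (subtracted): ⌀0.4, A = 0.12566 in², x = 5.4 in, Ī = 0.0012566 in⁴.
Hole 4 (subtracted): ⌀0.4, A = 0.12566 in², x = 7.2 in, Ī = 0.0012566 in⁴.
By symmetry the centroid is at mid-width, x̄ = 4.5 in.
Transfer each piece to the centroidal y-axis using Ī + A·d² with d = x − 4.5:
  plate: d = 0 in → contributes +72.9 in⁴
  hole 1: d = -2.7 in → contributes −0.91735 in⁴
  hole 2: d = -0.9 in → contributes −0.10304 in⁴
  hole 3: d = 0.9 in → contributes −0.10304 in⁴
  hole 4: d = 2.7 in → contributes −0.91735 in⁴
Total I = 70.859 in⁴.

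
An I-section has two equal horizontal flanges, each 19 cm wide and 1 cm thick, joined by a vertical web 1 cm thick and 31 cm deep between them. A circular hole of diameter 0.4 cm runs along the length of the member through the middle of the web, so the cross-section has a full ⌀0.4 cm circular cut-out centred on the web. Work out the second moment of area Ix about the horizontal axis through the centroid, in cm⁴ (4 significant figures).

Ix ≈ 1.221 × 10⁴ cm⁴

Split into non-overlapping primitives; take the origin at the lower-left of the bounding box.
Bottom flange: 19 × 1, A = 19 cm², y = 0.5 cm, Ī = 1.58333 cm⁴.
Web: 1 × 31, A = 31 cm², y = 16.5 cm, Ī = 2482.58 cm⁴.
Top flange: 19 × 1, A = 19 cm², y = 32.5 cm, Ī = 1.58333 cm⁴.
Hole (subtracted): ⌀0.4, A = 0.125664 cm², y = 16.5 cm, Ī = 0.00125664 cm⁴.
By symmetry the centroid is at mid-height, ȳ = 16.5 cm.
Transfer each piece to the horizontal axis through the centroid using Ī + A·d² with d = y − 16.5:
  bottom flange: d = -16 cm → contributes +4865.58 cm⁴
  web: d = 0 cm → contributes +2482.58 cm⁴
  top flange: d = 16 cm → contributes +4865.58 cm⁴
  hole: d = 0 cm → contributes −0.00125664 cm⁴
Total I = 12213.7 cm⁴.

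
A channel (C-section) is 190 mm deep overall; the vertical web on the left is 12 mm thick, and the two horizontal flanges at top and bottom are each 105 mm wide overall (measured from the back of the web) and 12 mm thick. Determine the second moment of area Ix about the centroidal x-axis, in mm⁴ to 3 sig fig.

Break the section into simple shapes (no overlaps), measuring from the bottom-left corner of the bounding box.
Web: 12 × 190, A = 2 280 mm², y = 95 mm, Ī = 6 859 000 mm⁴.
Top flange (beyond web): 93 × 12, A = 1 116 mm², y = 184 mm, Ī = 13 392 mm⁴.
Bottom flange (beyond web): 93 × 12, A = 1 116 mm², y = 6 mm, Ī = 13 392 mm⁴.
By symmetry the centroid is at mid-height, ȳ = 95 mm.
Transfer each piece to the centroidal x-axis using Ī + A·d² with d = y − 95:
  web: d = 0 mm → contributes +6 859 000 mm⁴
  top flange (beyond web): d = 89 mm → contributes +8 853 228 mm⁴
  bottom flange (beyond web): d = -89 mm → contributes +8 853 228 mm⁴
Total I = 24 565 456 mm⁴.

Ix ≈ 2.46 × 10⁷ mm⁴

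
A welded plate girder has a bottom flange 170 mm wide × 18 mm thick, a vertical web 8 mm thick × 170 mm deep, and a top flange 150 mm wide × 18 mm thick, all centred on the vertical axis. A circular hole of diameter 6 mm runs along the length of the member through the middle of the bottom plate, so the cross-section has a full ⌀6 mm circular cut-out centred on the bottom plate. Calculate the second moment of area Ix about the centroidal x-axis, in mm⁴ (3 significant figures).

Break the section into simple shapes (no overlaps), measuring from the bottom-left corner of the bounding box.
Bottom plate: 170 × 18, A = 3 060 mm², y = 9 mm, Ī = 82 620 mm⁴.
Web plate: 8 × 170, A = 1 360 mm², y = 103 mm, Ī = 3 275 333 mm⁴.
Top plate: 150 × 18, A = 2 700 mm², y = 197 mm, Ī = 72 900 mm⁴.
Hole (subtracted): ⌀6, A = 28.274 mm², y = 9 mm, Ī = 63.617 mm⁴.
Centroid: ȳ = ΣA·y / ΣA = 98.603 mm.
Transfer each piece to the centroidal x-axis using Ī + A·d² with d = y − 98.603:
  bottom plate: d = -89.603 mm → contributes +24 650 443 mm⁴
  web plate: d = 4.397 mm → contributes +3 301 627 mm⁴
  top plate: d = 98.397 mm → contributes +26 214 210 mm⁴
  hole: d = -89.603 mm → contributes −227 070 mm⁴
Total I = 53 939 210 mm⁴.

Ix ≈ 5.39 × 10⁷ mm⁴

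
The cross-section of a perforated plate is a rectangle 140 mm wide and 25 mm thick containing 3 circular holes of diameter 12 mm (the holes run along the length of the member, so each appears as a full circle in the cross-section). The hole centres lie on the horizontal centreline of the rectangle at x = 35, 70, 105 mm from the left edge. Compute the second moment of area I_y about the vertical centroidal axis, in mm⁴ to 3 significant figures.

I_y ≈ 5.44 × 10⁶ mm⁴

Break the section into simple shapes (no overlaps), measuring from the bottom-left corner of the bounding box.
Plate: 140 × 25, A = 3 500 mm², x = 70 mm, Ī = 5 716 667 mm⁴.
Hole 1 (subtracted): ⌀12, A = 113.1 mm², x = 35 mm, Ī = 1017.9 mm⁴.
Hole 2 (subtracted): ⌀12, A = 113.1 mm², x = 70 mm, Ī = 1017.9 mm⁴.
Hole 3 (subtracted): ⌀12, A = 113.1 mm², x = 105 mm, Ī = 1017.9 mm⁴.
By symmetry the centroid is at mid-width, x̄ = 70 mm.
Transfer each piece to the vertical centroidal axis using Ī + A·d² with d = x − 70:
  plate: d = 0 mm → contributes +5 716 667 mm⁴
  hole 1: d = -35 mm → contributes −139 562 mm⁴
  hole 2: d = 0 mm → contributes −1017.9 mm⁴
  hole 3: d = 35 mm → contributes −139 562 mm⁴
Total I = 5 436 525 mm⁴.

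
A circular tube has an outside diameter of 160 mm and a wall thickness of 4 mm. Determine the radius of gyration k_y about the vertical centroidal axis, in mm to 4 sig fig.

Split into non-overlapping primitives; take the origin at the lower-left of the bounding box.
Outer circle: ⌀160, A = 20106.2 mm², x = 80 mm, Ī = 32 169 909 mm⁴.
Bore (subtracted): ⌀152, A = 18145.8 mm², x = 80 mm, Ī = 26 202 592 mm⁴.
By symmetry the centroid is at mid-width, x̄ = 80 mm.
All pieces are centred on the vertical centroidal axis, so I = ΣĪ (holes subtracted) = 5 967 317 mm⁴.
Radius of gyration: k = √(I/A) = √(5 967 317 / 1960.35) = 55.1725 mm.

k_y ≈ 55.17 mm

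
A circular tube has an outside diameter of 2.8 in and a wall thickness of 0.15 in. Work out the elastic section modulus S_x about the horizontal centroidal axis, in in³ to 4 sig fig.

S_x ≈ 0.7855 in³

Break the section into simple shapes (no overlaps), measuring from the bottom-left corner of the bounding box.
Outer circle: ⌀2.8, A = 6.15752 in², y = 1.4 in, Ī = 3.01719 in⁴.
Bore (subtracted): ⌀2.5, A = 4.90874 in², y = 1.4 in, Ī = 1.91748 in⁴.
By symmetry the centroid is at mid-height, ȳ = 1.4 in.
All pieces are centred on the horizontal centroidal axis, so I = ΣĪ (holes subtracted) = 1.09971 in⁴.
Extreme fibre distance c = 1.4 in; S = I/c = 0.785507 in³.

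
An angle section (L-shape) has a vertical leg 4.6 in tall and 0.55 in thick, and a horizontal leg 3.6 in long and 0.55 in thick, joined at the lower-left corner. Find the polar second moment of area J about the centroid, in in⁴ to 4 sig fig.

J ≈ 13.27 in⁴

Treat the section as a set of non-overlapping primitives; coordinates are from the bounding-box lower-left.
Vertical leg: 0.55 × 4.6, A = 2.53 in², y = 2.3 in, Ī = 4.46123 in⁴.
Horizontal leg (remainder): 3.05 × 0.55, A = 1.6775 in², y = 0.275 in, Ī = 0.042287 in⁴.
Centroid: ȳ = ΣA·y / ΣA = 1.49265 in.
Transfer each piece to the centroidal x-axis using Ī + A·d² with d = y − 1.49265:
  vertical leg: d = 0.807353 in → contributes +6.11033 in⁴
  horizontal leg (remainder): d = -1.21765 in → contributes +2.52946 in⁴
Total I = 8.63979 in⁴.
For the y-axis: x̄ = 0.992647 in.
Repeating about the centroidal y-axis gives I_y = 4.63235 in⁴.
Polar second moment: J = I_x + I_y = 13.2721 in⁴.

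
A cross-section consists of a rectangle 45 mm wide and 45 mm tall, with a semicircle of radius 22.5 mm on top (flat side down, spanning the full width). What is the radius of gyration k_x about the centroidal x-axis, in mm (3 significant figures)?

Treat the section as a set of non-overlapping primitives; coordinates are from the bounding-box lower-left.
Rectangular body: 45 × 45, A = 2 025 mm², y = 22.5 mm, Ī = 341 719 mm⁴.
Semicircular cap: semicircle r = 22.5, A = 795.22 mm², y = 54.549 mm, Ī = 28 130 mm⁴.
Centroid: ȳ = ΣA·y / ΣA = 31.537 mm.
Transfer each piece to the centroidal x-axis using Ī + A·d² with d = y − 31.537:
  rectangular body: d = -9.0369 mm → contributes +507 093 mm⁴
  semicircular cap: d = 23.012 mm → contributes +449 251 mm⁴
Total I = 956 344 mm⁴.
Radius of gyration: k = √(I/A) = √(956 344 / 2820.2) = 18.415 mm.

k_x ≈ 18.4 mm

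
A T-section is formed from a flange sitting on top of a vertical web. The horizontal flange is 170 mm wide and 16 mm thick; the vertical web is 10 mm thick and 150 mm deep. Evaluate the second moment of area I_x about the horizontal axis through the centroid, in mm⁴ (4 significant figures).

I_x ≈ 9.531 × 10⁶ mm⁴

Decompose the section into non-overlapping parts with the origin at the bottom-left of its bounding rectangle.
Flange: 170 × 16, A = 2 720 mm², y = 158 mm, Ī = 58026.7 mm⁴.
Web: 10 × 150, A = 1 500 mm², y = 75 mm, Ī = 2 812 500 mm⁴.
Centroid: ȳ = ΣA·y / ΣA = 128.498 mm.
Transfer each piece to the horizontal axis through the centroid using Ī + A·d² with d = y − 128.498:
  flange: d = 29.5024 mm → contributes +2 425 487 mm⁴
  web: d = -53.4976 mm → contributes +7 105 495 mm⁴
Total I = 9 530 982 mm⁴.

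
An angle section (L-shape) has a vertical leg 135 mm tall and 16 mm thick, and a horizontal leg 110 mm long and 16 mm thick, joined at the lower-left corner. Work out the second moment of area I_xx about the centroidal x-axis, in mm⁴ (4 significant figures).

Decompose the section into non-overlapping parts with the origin at the bottom-left of its bounding rectangle.
Vertical leg: 16 × 135, A = 2 160 mm², y = 67.5 mm, Ī = 3 280 500 mm⁴.
Horizontal leg (remainder): 94 × 16, A = 1 504 mm², y = 8 mm, Ī = 32085.3 mm⁴.
Centroid: ȳ = ΣA·y / ΣA = 43.0764 mm.
Transfer each piece to the centroidal x-axis using Ī + A·d² with d = y − 43.0764:
  vertical leg: d = 24.4236 mm → contributes +4 568 964 mm⁴
  horizontal leg (remainder): d = -35.0764 mm → contributes +1 882 540 mm⁴
Total I = 6 451 504 mm⁴.

I_xx ≈ 6.452 × 10⁶ mm⁴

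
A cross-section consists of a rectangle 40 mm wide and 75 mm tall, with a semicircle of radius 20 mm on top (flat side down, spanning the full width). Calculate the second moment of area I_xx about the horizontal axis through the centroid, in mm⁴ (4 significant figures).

I_xx ≈ 2.523 × 10⁶ mm⁴

Decompose the section into non-overlapping parts with the origin at the bottom-left of its bounding rectangle.
Rectangular body: 40 × 75, A = 3 000 mm², y = 37.5 mm, Ī = 1 406 250 mm⁴.
Semicircular cap: semicircle r = 20, A = 628.319 mm², y = 83.4883 mm, Ī = 17561.1 mm⁴.
Centroid: ȳ = ΣA·y / ΣA = 45.4638 mm.
Transfer each piece to the horizontal axis through the centroid using Ī + A·d² with d = y − 45.4638:
  rectangular body: d = -7.96382 mm → contributes +1 596 517 mm⁴
  semicircular cap: d = 38.0244 mm → contributes +926 021 mm⁴
Total I = 2 522 538 mm⁴.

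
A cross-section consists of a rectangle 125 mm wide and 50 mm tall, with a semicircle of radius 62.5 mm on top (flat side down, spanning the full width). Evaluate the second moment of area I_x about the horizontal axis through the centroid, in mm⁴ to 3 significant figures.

Decompose the section into non-overlapping parts with the origin at the bottom-left of its bounding rectangle.
Rectangular body: 125 × 50, A = 6 250 mm², y = 25 mm, Ī = 1 302 083 mm⁴.
Semicircular cap: semicircle r = 62.5, A = 6135.9 mm², y = 76.526 mm, Ī = 1 674 758 mm⁴.
Centroid: ȳ = ΣA·y / ΣA = 50.526 mm.
Transfer each piece to the horizontal axis through the centroid using Ī + A·d² with d = y − 50.526:
  rectangular body: d = -25.526 mm → contributes +5 374 320 mm⁴
  semicircular cap: d = 26 mm → contributes +5 822 704 mm⁴
Total I = 11 197 024 mm⁴.

I_x ≈ 1.12 × 10⁷ mm⁴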